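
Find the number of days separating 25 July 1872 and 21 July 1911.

14239

Day-of-year of July 25, 1872: 207.
Day-of-year of July 21, 1911: 202.
1872 has 366 days, so 366 − 207 = 159 days remain in 1872.
Full years 1873–1910: 30 common + 8 leap = 30×365 + 8×366 = 13878 days.
Total: 159 + 13878 + 202 = 14239 days.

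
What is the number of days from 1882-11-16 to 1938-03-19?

Day-of-year of November 16, 1882: 320.
Day-of-year of March 19, 1938: 78.
1882 has 365 days, so 365 − 320 = 45 days remain in 1882.
Full years 1883–1937: 42 common + 13 leap = 42×365 + 13×366 = 20088 days.
Total: 45 + 20088 + 78 = 20211 days.

20211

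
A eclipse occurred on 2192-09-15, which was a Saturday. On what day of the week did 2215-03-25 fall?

From September 15, 2192 to September 15, 2214: 22 years, of which 4 contain a Feb 29 — 18×365 + 4×366 = 8034 days.
(2200 is not a leap year (divisible by 100 but not 400).)
September 2214: 30 − 15 = 15 days remain.
Then October (31), November (30), December (31), January (31), February 2215 (28): 31 + 30 + 31 + 31 + 28 = 151 days.
March 1–25, 2215: 25 days.
Residual: 191 days.
Total: 8225 days.
8225 is a multiple of 7, so 2215-03-25 falls on the same weekday: Saturday.

Saturday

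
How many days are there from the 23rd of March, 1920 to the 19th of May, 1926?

2248

Day-of-year of March 23, 1920: 83.
Day-of-year of May 19, 1926: 139.
1920 has 366 days, so 366 − 83 = 283 days remain in 1920.
Full years: 1921: 365; 1922: 365; 1923: 365; 1924: 366; 1925: 365. Sum = 1826.
Total: 283 + 1826 + 139 = 2248 days.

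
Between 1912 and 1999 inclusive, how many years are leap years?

Years divisible by 4: 1912, 1916, …, 1996 — 22 in all.
No century exceptions apply. Count: 22.

22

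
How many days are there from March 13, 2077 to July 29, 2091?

5251

From March 13, 2077 to March 13, 2091: 14 years, of which 3 contain a Feb 29 — 11×365 + 3×366 = 5113 days.
March 2091: 31 − 13 = 18 days remain.
Then April (30), May (31), June (30): 30 + 31 + 30 = 91 days.
July 1–29, 2091: 29 days.
Residual: 138 days.
Total: 5251 days.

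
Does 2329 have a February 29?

No

2329 is not a leap year.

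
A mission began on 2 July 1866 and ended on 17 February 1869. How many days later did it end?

961

July 2, 1866 → July 2, 1867: 365 days.
July 2, 1867 → July 2, 1868: 366 days (1868 is a leap year).
July 1868: 31 − 2 = 29 days remain.
Then August (31), September (30), October (31), November (30), December (31), January (31): 31 + 30 + 31 + 30 + 31 + 31 = 184 days.
February 1–17, 1869: 17 days (1869 is not a leap year).
Residual: 230 days.
Total: 961 days.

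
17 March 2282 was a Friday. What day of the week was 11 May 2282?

Thursday

March 2282: 31 − 17 = 14 days remain.
Then April (30): 30 days.
May 1–11, 2282: 11 days.
Total: 14 + 30 + 11 = 55 days.
55 mod 7 = 6, so 6 days after Friday is Thursday.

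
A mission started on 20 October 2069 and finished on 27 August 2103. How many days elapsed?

12363

From October 20, 2069 to October 20, 2102: 33 years, of which 7 contain a Feb 29 — 26×365 + 7×366 = 12052 days.
(2100 is not a leap year (divisible by 100 but not 400).)
October 2102: 31 − 20 = 11 days remain.
Then 9 full months totalling 273 days.
August 1–27, 2103: 27 days.
Residual: 311 days.
Total: 12363 days.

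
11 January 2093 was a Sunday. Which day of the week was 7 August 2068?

Count forward from the earlier date (August 7, 2068) to the later (January 11, 2093):
From August 7, 2068 to August 7, 2092: 24 years, of which 6 contain a Feb 29 — 18×365 + 6×366 = 8766 days.
August 2092: 31 − 7 = 24 days remain.
Then September (30), October (31), November (30), December (31): 30 + 31 + 30 + 31 = 122 days.
January 1–11, 2093: 11 days.
Residual: 157 days.
Total: 8923 days.
8923 mod 7 = 5, so 5 days before Sunday is Tuesday.

Tuesday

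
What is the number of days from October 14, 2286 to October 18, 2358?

From October 14, 2286 to October 14, 2358: 72 years, of which 17 contain a Feb 29 — 55×365 + 17×366 = 26297 days.
(2300 is not a leap year (divisible by 100 but not 400).)
Within October 2358: 18 − 14 = 4 days.
Total: 26301 days.

26301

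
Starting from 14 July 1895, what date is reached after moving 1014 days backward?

3 October 1892

Count 1014 days before July 14, 1895:
October 3, 1892 → October 3, 1893: 365 days.
October 3, 1893 → October 3, 1894: 365 days.
October 1894: 31 − 3 = 28 days remain.
Then November (30), December (31), January (31), February 1895 (28), March (31), April (30), May (31), June (30): 30 + 31 + 31 + 28 + 31 + 30 + 31 + 30 = 242 days.
July 1–14, 1895: 14 days.
Residual: 284 days.
Total: 1014 days.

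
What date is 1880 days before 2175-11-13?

2170-09-20

Count 1880 days before November 13, 2175:
September 20, 2170 → September 20, 2171: 365 days.
September 20, 2171 → September 20, 2172: 366 days (2172 is a leap year).
September 20, 2172 → September 20, 2173: 365 days.
September 20, 2173 → September 20, 2174: 365 days.
September 20, 2174 → September 20, 2175: 365 days.
September 2175: 30 − 20 = 10 days remain.
Then October (31): 31 days.
November 1–13, 2175: 13 days.
Residual: 54 days.
Total: 1880 days.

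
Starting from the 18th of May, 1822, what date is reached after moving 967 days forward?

the 9th of January, 1825

Count 967 days after May 18, 1822:
May 18, 1822 → May 18, 1823: 365 days.
May 18, 1823 → May 18, 1824: 366 days (1824 is a leap year).
May 1824: 31 − 18 = 13 days remain.
Then June (30), July (31), August (31), September (30), October (31), November (30), December (31): 30 + 31 + 31 + 30 + 31 + 30 + 31 = 214 days.
January 1–9, 1825: 9 days.
Residual: 236 days.
Total: 967 days.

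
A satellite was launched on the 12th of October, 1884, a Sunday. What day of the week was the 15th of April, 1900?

Day-of-year of October 12, 1884: 286.
Day-of-year of April 15, 1900: 105.
1884 has 366 days, so 366 − 286 = 80 days remain in 1884.
Full years 1885–1899: 12 common + 3 leap = 12×365 + 3×366 = 5478 days.
Total: 80 + 5478 + 105 = 5663 days.
5663 is a multiple of 7, so the 15th of April, 1900 falls on the same weekday: Sunday.

Sunday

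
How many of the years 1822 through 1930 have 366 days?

26

Years divisible by 4: 1824, 1828, …, 1928 — 27 in all.
Of these, 1900 is divisible by 100 but not 400, so not leap.
Leap years: 27 − 1 = 26.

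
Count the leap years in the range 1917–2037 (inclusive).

30

Years divisible by 4: 1920, 1924, …, 2036 — 30 in all.
2000 is divisible by 400, so still leap.
No century exceptions apply. Count: 30.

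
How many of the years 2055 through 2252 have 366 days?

48

Years divisible by 4: 2056, 2060, …, 2252 — 50 in all.
Of these, 2100, 2200 are divisible by 100 but not 400, so not leap.
Leap years: 50 − 2 = 48.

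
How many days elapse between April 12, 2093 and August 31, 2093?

April 2093: 30 − 12 = 18 days remain.
Then May (31), June (30), July (31): 31 + 30 + 31 = 92 days.
August 1–31, 2093: 31 days.
Total: 18 + 92 + 31 = 141 days.

141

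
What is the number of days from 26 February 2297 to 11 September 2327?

11153

From February 26, 2297 to February 26, 2327: 30 years, of which 6 contain a Feb 29 — 24×365 + 6×366 = 10956 days.
(2300 is not a leap year (divisible by 100 but not 400).)
February 2327: 28 − 26 = 2 days remain (2327 is not a leap year, so February has 28 days).
Then March (31), April (30), May (31), June (30), July (31), August (31): 31 + 30 + 31 + 30 + 31 + 31 = 184 days.
September 1–11, 2327: 11 days.
Residual: 197 days.
Total: 11153 days.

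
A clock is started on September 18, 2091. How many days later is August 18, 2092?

335

September 2091: 30 − 18 = 12 days remain.
Then 10 full months totalling 305 days.
August 1–18, 2092: 18 days.
Residual: 335 days.
Total: 335 days.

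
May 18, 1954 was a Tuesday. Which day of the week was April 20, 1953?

Count forward from the earlier date (April 20, 1953) to the later (May 18, 1954):
April 20, 1953 → April 20, 1954: 365 days.
April 1954: 30 − 20 = 10 days remain.
May 1–18, 1954: 18 days.
Residual: 28 days.
Total: 393 days.
393 mod 7 = 1, so 1 day before Tuesday is Monday.

Monday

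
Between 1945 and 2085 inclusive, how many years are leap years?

35

Years divisible by 4: 1948, 1952, …, 2084 — 35 in all.
2000 is divisible by 400, so still leap.
No century exceptions apply. Count: 35.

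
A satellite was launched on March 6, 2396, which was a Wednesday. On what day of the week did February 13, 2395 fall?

Count forward from the earlier date (February 13, 2395) to the later (March 6, 2396):
February 13, 2395 → February 13, 2396: 365 days.
February 2396: 29 − 13 = 16 days remain (2396 is a leap year, so February has 29 days).
March 1–6, 2396: 6 days.
Residual: 22 days.
Total: 387 days.
387 mod 7 = 2, so 2 days before Wednesday is Monday.

Monday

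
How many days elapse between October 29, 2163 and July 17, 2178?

5375

Day-of-year of October 29, 2163: 302.
Day-of-year of July 17, 2178: 198.
2163 has 365 days, so 365 − 302 = 63 days remain in 2163.
Full years 2164–2177: 10 common + 4 leap = 10×365 + 4×366 = 5114 days.
Total: 63 + 5114 + 198 = 5375 days.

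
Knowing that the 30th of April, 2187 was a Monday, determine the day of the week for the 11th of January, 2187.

Thursday

Count forward from the earlier date (January 11, 2187) to the later (April 30, 2187):
January 2187: 31 − 11 = 20 days remain.
Then February 2187 (28), March (31): 28 + 31 = 59 days.
April 1–30, 2187: 30 days.
Total: 20 + 59 + 30 = 109 days.
109 mod 7 = 4, so 4 days before Monday is Thursday.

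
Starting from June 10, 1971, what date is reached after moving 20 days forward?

June 30, 1971

Count 20 days after June 10, 1971:
Within June 1971: 30 − 10 = 20 days.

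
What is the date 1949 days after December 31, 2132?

May 3, 2138

Count 1949 days after December 31, 2132:
Day-of-year of December 31, 2132: 366.
Day-of-year of May 3, 2138: 123.
2132 has 366 days, so 366 − 366 = 0 days remain in 2132.
Full years: 2133: 365; 2134: 365; 2135: 365; 2136: 366; 2137: 365. Sum = 1826.
Total: 0 + 1826 + 123 = 1949 days.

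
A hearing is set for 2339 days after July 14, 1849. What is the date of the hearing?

December 9, 1855

Count 2339 days after July 14, 1849:
July 14, 1849 → July 14, 1850: 365 days.
July 14, 1850 → July 14, 1851: 365 days.
July 14, 1851 → July 14, 1852: 366 days (1852 is a leap year).
July 14, 1852 → July 14, 1853: 365 days.
July 14, 1853 → July 14, 1854: 365 days.
July 14, 1854 → July 14, 1855: 365 days.
July 1855: 31 − 14 = 17 days remain.
Then August (31), September (30), October (31), November (30): 31 + 30 + 31 + 30 = 122 days.
December 1–9, 1855: 9 days.
Residual: 148 days.
Total: 2339 days.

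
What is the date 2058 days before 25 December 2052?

8 May 2047

Count 2058 days before December 25, 2052:
May 8, 2047 → May 8, 2048: 366 days (2048 is a leap year).
May 8, 2048 → May 8, 2049: 365 days.
May 8, 2049 → May 8, 2050: 365 days.
May 8, 2050 → May 8, 2051: 365 days.
May 8, 2051 → May 8, 2052: 366 days (2052 is a leap year).
May 2052: 31 − 8 = 23 days remain.
Then June (30), July (31), August (31), September (30), October (31), November (30): 30 + 31 + 31 + 30 + 31 + 30 = 183 days.
December 1–25, 2052: 25 days.
Residual: 231 days.
Total: 2058 days.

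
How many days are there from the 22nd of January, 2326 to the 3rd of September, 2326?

224

January 2326: 31 − 22 = 9 days remain.
Then February 2326 (28), March (31), April (30), May (31), June (30), July (31), August (31): 28 + 31 + 30 + 31 + 30 + 31 + 31 = 212 days.
September 1–3, 2326: 3 days.
Total: 9 + 212 + 3 = 224 days.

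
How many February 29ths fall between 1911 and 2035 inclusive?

31

Years divisible by 4: 1912, 1916, …, 2032 — 31 in all.
2000 is divisible by 400, so still leap.
No century exceptions apply. Count: 31.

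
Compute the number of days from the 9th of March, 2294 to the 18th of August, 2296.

893

Day-of-year of March 9, 2294: 68.
Day-of-year of August 18, 2296: 231.
2294 has 365 days, so 365 − 68 = 297 days remain in 2294.
Full years: 2295: 365. Sum = 365.
Total: 297 + 365 + 231 = 893 days.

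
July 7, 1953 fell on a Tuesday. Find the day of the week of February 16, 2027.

Tuesday

Day-of-year of July 7, 1953: 188.
Day-of-year of February 16, 2027: 47.
1953 has 365 days, so 365 − 188 = 177 days remain in 1953.
Full years 1954–2026: 55 common + 18 leap = 55×365 + 18×366 = 26663 days.
Total: 177 + 26663 + 47 = 26887 days.
26887 is a multiple of 7, so February 16, 2027 falls on the same weekday: Tuesday.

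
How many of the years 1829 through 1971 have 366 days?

Years divisible by 4: 1832, 1836, …, 1968 — 35 in all.
Of these, 1900 is divisible by 100 but not 400, so not leap.
Leap years: 35 − 1 = 34.

34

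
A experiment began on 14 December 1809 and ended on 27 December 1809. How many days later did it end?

13

Within December 1809: 27 − 14 = 13 days.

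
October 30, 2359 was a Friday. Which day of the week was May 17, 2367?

Wednesday

From October 30, 2359 to October 30, 2366: 7 years, of which 2 contain a Feb 29 — 5×365 + 2×366 = 2557 days.
October 2366: 31 − 30 = 1 day remains.
Then November (30), December (31), January (31), February 2367 (28), March (31), April (30): 30 + 31 + 31 + 28 + 31 + 30 = 181 days.
May 1–17, 2367: 17 days.
Residual: 199 days.
Total: 2756 days.
2756 mod 7 = 5, so 5 days after Friday is Wednesday.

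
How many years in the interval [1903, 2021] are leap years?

Years divisible by 4: 1904, 1908, …, 2020 — 30 in all.
2000 is divisible by 400, so still leap.
No century exceptions apply. Count: 30.

30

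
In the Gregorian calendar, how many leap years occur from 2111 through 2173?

Years divisible by 4: 2112, 2116, …, 2172 — 16 in all.
No century exceptions apply. Count: 16.

16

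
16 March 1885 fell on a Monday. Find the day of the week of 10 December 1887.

Day-of-year of March 16, 1885: 75.
Day-of-year of December 10, 1887: 344.
1885 has 365 days, so 365 − 75 = 290 days remain in 1885.
Full years: 1886: 365. Sum = 365.
Total: 290 + 365 + 344 = 999 days.
999 mod 7 = 5, so 5 days after Monday is Saturday.

Saturday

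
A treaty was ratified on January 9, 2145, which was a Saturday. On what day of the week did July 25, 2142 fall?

Wednesday

Count forward from the earlier date (July 25, 2142) to the later (January 9, 2145):
Day-of-year of July 25, 2142: 206.
Day-of-year of January 9, 2145: 9.
2142 has 365 days, so 365 − 206 = 159 days remain in 2142.
Full years: 2143: 365; 2144: 366. Sum = 731.
Total: 159 + 731 + 9 = 899 days.
899 mod 7 = 3, so 3 days before Saturday is Wednesday.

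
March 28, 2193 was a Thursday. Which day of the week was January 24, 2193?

Thursday

Count forward from the earlier date (January 24, 2193) to the later (March 28, 2193):
January 2193: 31 − 24 = 7 days remain.
Then February 2193 (28): 28 days.
March 1–28, 2193: 28 days.
Total: 7 + 28 + 28 = 63 days.
63 is a multiple of 7, so January 24, 2193 falls on the same weekday: Thursday.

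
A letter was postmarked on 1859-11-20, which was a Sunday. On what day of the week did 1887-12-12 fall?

Monday

Day-of-year of November 20, 1859: 324.
Day-of-year of December 12, 1887: 346.
1859 has 365 days, so 365 − 324 = 41 days remain in 1859.
Full years 1860–1886: 20 common + 7 leap = 20×365 + 7×366 = 9862 days.
Total: 41 + 9862 + 346 = 10249 days.
10249 mod 7 = 1, so 1 day after Sunday is Monday.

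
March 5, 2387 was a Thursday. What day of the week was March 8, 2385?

Count forward from the earlier date (March 8, 2385) to the later (March 5, 2387):
Day-of-year of March 8, 2385: 67.
Day-of-year of March 5, 2387: 64.
2385 has 365 days, so 365 − 67 = 298 days remain in 2385.
Full years: 2386: 365. Sum = 365.
Total: 298 + 365 + 64 = 727 days.
727 mod 7 = 6, so 6 days before Thursday is Friday.

Friday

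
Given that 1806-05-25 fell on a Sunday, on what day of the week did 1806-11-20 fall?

Thursday

May 1806: 31 − 25 = 6 days remain.
Then June (30), July (31), August (31), September (30), October (31): 30 + 31 + 31 + 30 + 31 = 153 days.
November 1–20, 1806: 20 days.
Total: 6 + 153 + 20 = 179 days.
179 mod 7 = 4, so 4 days after Sunday is Thursday.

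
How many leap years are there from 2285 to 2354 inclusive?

Years divisible by 4: 2288, 2292, …, 2352 — 17 in all.
Of these, 2300 is divisible by 100 but not 400, so not leap.
Leap years: 17 − 1 = 16.

16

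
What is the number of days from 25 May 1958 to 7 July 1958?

43

May 1958: 31 − 25 = 6 days remain.
Then June (30): 30 days.
July 1–7, 1958: 7 days.
Total: 6 + 30 + 7 = 43 days.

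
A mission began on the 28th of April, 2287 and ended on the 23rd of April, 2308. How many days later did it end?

7665

From April 28, 2287 to April 28, 2307: 20 years, of which 4 contain a Feb 29 — 16×365 + 4×366 = 7304 days.
(2300 is not a leap year (divisible by 100 but not 400).)
April 2307: 30 − 28 = 2 days remain.
Then 11 full months totalling 336 days.
April 1–23, 2308: 23 days.
Residual: 361 days.
Total: 7665 days.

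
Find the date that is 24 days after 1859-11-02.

1859-11-26

Count 24 days after November 2, 1859:
Within November 1859: 26 − 2 = 24 days.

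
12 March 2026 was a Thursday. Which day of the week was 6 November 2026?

Friday

March 2026: 31 − 12 = 19 days remain.
Then April (30), May (31), June (30), July (31), August (31), September (30), October (31): 30 + 31 + 30 + 31 + 31 + 30 + 31 = 214 days.
November 1–6, 2026: 6 days.
Total: 19 + 214 + 6 = 239 days.
239 mod 7 = 1, so 1 day after Thursday is Friday.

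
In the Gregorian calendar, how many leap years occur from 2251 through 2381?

Years divisible by 4: 2252, 2256, …, 2380 — 33 in all.
Of these, 2300 is divisible by 100 but not 400, so not leap.
Leap years: 33 − 1 = 32.

32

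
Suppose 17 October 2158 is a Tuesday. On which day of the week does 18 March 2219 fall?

Day-of-year of October 17, 2158: 290.
Day-of-year of March 18, 2219: 77.
2158 has 365 days, so 365 − 290 = 75 days remain in 2158.
Full years 2159–2218: 46 common + 14 leap = 46×365 + 14×366 = 21914 days.
Total: 75 + 21914 + 77 = 22066 days.
22066 mod 7 = 2, so 2 days after Tuesday is Thursday.

Thursday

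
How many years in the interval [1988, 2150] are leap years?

Years divisible by 4: 1988, 1992, …, 2148 — 41 in all.
Of these, 2100 is divisible by 100 but not 400, so not leap.
2000 is divisible by 400, so still leap.
Leap years: 41 − 1 = 40.

40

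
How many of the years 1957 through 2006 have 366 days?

Years divisible by 4 in [1957, 2006]: 1960, 1964, 1968, 1972, 1976, 1980, 1984, 1988, 1992, 1996, 2000, 2004.
2000 is divisible by 400, so still leap.
No century exceptions apply. Count: 12.

12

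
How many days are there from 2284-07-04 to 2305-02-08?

7523

From July 4, 2284 to July 4, 2304: 20 years, of which 4 contain a Feb 29 — 16×365 + 4×366 = 7304 days.
(2300 is not a leap year (divisible by 100 but not 400).)
July 2304: 31 − 4 = 27 days remain.
Then August (31), September (30), October (31), November (30), December (31), January (31): 31 + 30 + 31 + 30 + 31 + 31 = 184 days.
February 1–8, 2305: 8 days (2305 is not a leap year).
Residual: 219 days.
Total: 7523 days.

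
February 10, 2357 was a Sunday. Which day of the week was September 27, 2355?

Tuesday

Count forward from the earlier date (September 27, 2355) to the later (February 10, 2357):
September 2355: 30 − 27 = 3 days remain.
Then 16 full months totalling 489 days.
February 1–10, 2357: 10 days (2357 is not a leap year).
Total: 3 + 489 + 10 = 502 days.
502 mod 7 = 5, so 5 days before Sunday is Tuesday.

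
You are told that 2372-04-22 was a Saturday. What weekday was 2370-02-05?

Thursday

Count forward from the earlier date (February 5, 2370) to the later (April 22, 2372):
Day-of-year of February 5, 2370: 36.
Day-of-year of April 22, 2372: 113.
2370 has 365 days, so 365 − 36 = 329 days remain in 2370.
Full years: 2371: 365. Sum = 365.
Total: 329 + 365 + 113 = 807 days.
807 mod 7 = 2, so 2 days before Saturday is Thursday.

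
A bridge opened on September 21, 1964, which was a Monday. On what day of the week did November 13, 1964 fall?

September 1964: 30 − 21 = 9 days remain.
Then October (31): 31 days.
November 1–13, 1964: 13 days.
Total: 9 + 31 + 13 = 53 days.
53 mod 7 = 4, so 4 days after Monday is Friday.

Friday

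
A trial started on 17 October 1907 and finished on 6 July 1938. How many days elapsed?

11220

From October 17, 1907 to October 17, 1937: 30 years, of which 8 contain a Feb 29 — 22×365 + 8×366 = 10958 days.
October 1937: 31 − 17 = 14 days remain.
Then November (30), December (31), January (31), February 1938 (28), March (31), April (30), May (31), June (30): 30 + 31 + 31 + 28 + 31 + 30 + 31 + 30 = 242 days.
July 1–6, 1938: 6 days.
Residual: 262 days.
Total: 11220 days.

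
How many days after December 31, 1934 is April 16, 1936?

472

December 1934: 31 − 31 = 0 days remain.
Then 15 full months totalling 456 days.
April 1–16, 1936: 16 days.
Total: 0 + 456 + 16 = 472 days.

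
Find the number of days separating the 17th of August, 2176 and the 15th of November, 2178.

August 2176: 31 − 17 = 14 days remain.
Then 26 full months totalling 791 days.
November 1–15, 2178: 15 days.
Total: 14 + 791 + 15 = 820 days.

820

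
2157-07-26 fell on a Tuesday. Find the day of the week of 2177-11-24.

Monday

From July 26, 2157 to July 26, 2177: 20 years, of which 5 contain a Feb 29 — 15×365 + 5×366 = 7305 days.
July 2177: 31 − 26 = 5 days remain.
Then August (31), September (30), October (31): 31 + 30 + 31 = 92 days.
November 1–24, 2177: 24 days.
Residual: 121 days.
Total: 7426 days.
7426 mod 7 = 6, so 6 days after Tuesday is Monday.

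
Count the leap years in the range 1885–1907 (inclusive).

Years divisible by 4 in [1885, 1907]: 1888, 1892, 1896, 1900, 1904.
Of these, 1900 is divisible by 100 but not 400, so not leap.
Leap years: 5 − 1 = 4.

4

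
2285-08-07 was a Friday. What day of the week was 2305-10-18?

Day-of-year of August 7, 2285: 219.
Day-of-year of October 18, 2305: 291.
2285 has 365 days, so 365 − 219 = 146 days remain in 2285.
Full years 2286–2304: 15 common + 4 leap = 15×365 + 4×366 = 6939 days.
Total: 146 + 6939 + 291 = 7376 days.
7376 mod 7 = 5, so 5 days after Friday is Wednesday.

Wednesday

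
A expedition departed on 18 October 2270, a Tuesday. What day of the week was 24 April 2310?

Sunday

Day-of-year of October 18, 2270: 291.
Day-of-year of April 24, 2310: 114.
2270 has 365 days, so 365 − 291 = 74 days remain in 2270.
Full years 2271–2309: 30 common + 9 leap = 30×365 + 9×366 = 14244 days.
Total: 74 + 14244 + 114 = 14432 days.
14432 mod 7 = 5, so 5 days after Tuesday is Sunday.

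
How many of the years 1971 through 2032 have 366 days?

16

Years divisible by 4: 1972, 1976, …, 2032 — 16 in all.
2000 is divisible by 400, so still leap.
No century exceptions apply. Count: 16.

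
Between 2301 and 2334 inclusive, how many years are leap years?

Years divisible by 4 in [2301, 2334]: 2304, 2308, 2312, 2316, 2320, 2324, 2328, 2332.
No century exceptions apply. Count: 8.

8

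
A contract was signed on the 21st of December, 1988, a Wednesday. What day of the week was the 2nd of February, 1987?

Monday

Count forward from the earlier date (February 2, 1987) to the later (December 21, 1988):
February 1987: 28 − 2 = 26 days remain (1987 is not a leap year, so February has 28 days).
Then 21 full months totalling 641 days.
December 1–21, 1988: 21 days.
Total: 26 + 641 + 21 = 688 days.
688 mod 7 = 2, so 2 days before Wednesday is Monday.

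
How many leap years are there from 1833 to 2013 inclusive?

44

Years divisible by 4: 1836, 1840, …, 2012 — 45 in all.
Of these, 1900 is divisible by 100 but not 400, so not leap.
2000 is divisible by 400, so still leap.
Leap years: 45 − 1 = 44.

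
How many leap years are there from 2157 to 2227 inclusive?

16

Years divisible by 4: 2160, 2164, …, 2224 — 17 in all.
Of these, 2200 is divisible by 100 but not 400, so not leap.
Leap years: 17 − 1 = 16.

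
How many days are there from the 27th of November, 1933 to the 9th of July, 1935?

November 1933: 30 − 27 = 3 days remain.
Then 19 full months totalling 577 days.
July 1–9, 1935: 9 days.
Total: 3 + 577 + 9 = 589 days.

589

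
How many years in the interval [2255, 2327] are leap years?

17

Years divisible by 4: 2256, 2260, …, 2324 — 18 in all.
Of these, 2300 is divisible by 100 but not 400, so not leap.
Leap years: 18 − 1 = 17.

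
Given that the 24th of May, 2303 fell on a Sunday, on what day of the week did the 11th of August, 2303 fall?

Tuesday

May 2303: 31 − 24 = 7 days remain.
Then June (30), July (31): 30 + 31 = 61 days.
August 1–11, 2303: 11 days.
Total: 7 + 61 + 11 = 79 days.
79 mod 7 = 2, so 2 days after Sunday is Tuesday.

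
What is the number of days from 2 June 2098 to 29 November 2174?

27938

From June 2, 2098 to June 2, 2174: 76 years, of which 18 contain a Feb 29 — 58×365 + 18×366 = 27758 days.
(2100 is not a leap year (divisible by 100 but not 400).)
June 2174: 30 − 2 = 28 days remain.
Then July (31), August (31), September (30), October (31): 31 + 31 + 30 + 31 = 123 days.
November 1–29, 2174: 29 days.
Residual: 180 days.
Total: 27938 days.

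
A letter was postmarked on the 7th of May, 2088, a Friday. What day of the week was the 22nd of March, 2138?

From May 7, 2088 to May 7, 2137: 49 years, of which 11 contain a Feb 29 — 38×365 + 11×366 = 17896 days.
(2100 is not a leap year (divisible by 100 but not 400).)
May 2137: 31 − 7 = 24 days remain.
Then 9 full months totalling 273 days.
March 1–22, 2138: 22 days.
Residual: 319 days.
Total: 18215 days.
18215 mod 7 = 1, so 1 day after Friday is Saturday.

Saturday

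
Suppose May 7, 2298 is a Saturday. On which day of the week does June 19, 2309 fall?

Saturday

From May 7, 2298 to May 7, 2309: 11 years, of which 2 contain a Feb 29 — 9×365 + 2×366 = 4017 days.
(2300 is not a leap year (divisible by 100 but not 400).)
May 2309: 31 − 7 = 24 days remain.
June 1–19, 2309: 19 days.
Residual: 43 days.
Total: 4060 days.
4060 is a multiple of 7, so June 19, 2309 falls on the same weekday: Saturday.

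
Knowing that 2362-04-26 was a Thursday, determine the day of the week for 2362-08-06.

Monday

April 2362: 30 − 26 = 4 days remain.
Then May (31), June (30), July (31): 31 + 30 + 31 = 92 days.
August 1–6, 2362: 6 days.
Total: 4 + 92 + 6 = 102 days.
102 mod 7 = 4, so 4 days after Thursday is Monday.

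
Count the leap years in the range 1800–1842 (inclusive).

10

Years divisible by 4 in [1800, 1842]: 1800, 1804, 1808, 1812, 1816, 1820, 1824, 1828, 1832, 1836, 1840.
Of these, 1800 is divisible by 100 but not 400, so not leap.
Leap years: 11 − 1 = 10.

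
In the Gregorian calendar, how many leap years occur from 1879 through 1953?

Years divisible by 4: 1880, 1884, …, 1952 — 19 in all.
Of these, 1900 is divisible by 100 but not 400, so not leap.
Leap years: 19 − 1 = 18.

18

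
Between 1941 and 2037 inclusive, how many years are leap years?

Years divisible by 4: 1944, 1948, …, 2036 — 24 in all.
2000 is divisible by 400, so still leap.
No century exceptions apply. Count: 24.

24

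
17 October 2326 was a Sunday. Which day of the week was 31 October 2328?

Wednesday

Day-of-year of October 17, 2326: 290.
Day-of-year of October 31, 2328: 305.
2326 has 365 days, so 365 − 290 = 75 days remain in 2326.
Full years: 2327: 365. Sum = 365.
Total: 75 + 365 + 305 = 745 days.
745 mod 7 = 3, so 3 days after Sunday is Wednesday.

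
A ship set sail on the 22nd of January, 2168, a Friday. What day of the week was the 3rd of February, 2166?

Monday

Count forward from the earlier date (February 3, 2166) to the later (January 22, 2168):
Day-of-year of February 3, 2166: 34.
Day-of-year of January 22, 2168: 22.
2166 has 365 days, so 365 − 34 = 331 days remain in 2166.
Full years: 2167: 365. Sum = 365.
Total: 331 + 365 + 22 = 718 days.
718 mod 7 = 4, so 4 days before Friday is Monday.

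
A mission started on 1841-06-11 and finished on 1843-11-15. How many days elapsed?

Day-of-year of June 11, 1841: 162.
Day-of-year of November 15, 1843: 319.
1841 has 365 days, so 365 − 162 = 203 days remain in 1841.
Full years: 1842: 365. Sum = 365.
Total: 203 + 365 + 319 = 887 days.

887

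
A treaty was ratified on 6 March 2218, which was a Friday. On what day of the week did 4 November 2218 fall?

March 2218: 31 − 6 = 25 days remain.
Then April (30), May (31), June (30), July (31), August (31), September (30), October (31): 30 + 31 + 30 + 31 + 31 + 30 + 31 = 214 days.
November 1–4, 2218: 4 days.
Total: 25 + 214 + 4 = 243 days.
243 mod 7 = 5, so 5 days after Friday is Wednesday.

Wednesday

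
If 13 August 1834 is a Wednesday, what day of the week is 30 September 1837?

Saturday

Day-of-year of August 13, 1834: 225.
Day-of-year of September 30, 1837: 273.
1834 has 365 days, so 365 − 225 = 140 days remain in 1834.
Full years: 1835: 365; 1836: 366. Sum = 731.
Total: 140 + 731 + 273 = 1144 days.
1144 mod 7 = 3, so 3 days after Wednesday is Saturday.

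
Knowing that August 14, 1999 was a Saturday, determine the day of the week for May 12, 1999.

Count forward from the earlier date (May 12, 1999) to the later (August 14, 1999):
May 1999: 31 − 12 = 19 days remain.
Then June (30), July (31): 30 + 31 = 61 days.
August 1–14, 1999: 14 days.
Total: 19 + 61 + 14 = 94 days.
94 mod 7 = 3, so 3 days before Saturday is Wednesday.

Wednesday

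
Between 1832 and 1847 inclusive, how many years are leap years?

4

Years divisible by 4 in [1832, 1847]: 1832, 1836, 1840, 1844.
No century exceptions apply. Count: 4.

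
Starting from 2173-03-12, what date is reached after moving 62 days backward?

2173-01-09

Count 62 days before March 12, 2173:
January 2173: 31 − 9 = 22 days remain.
Then February 2173 (28): 28 days.
March 1–12, 2173: 12 days.
Total: 22 + 28 + 12 = 62 days.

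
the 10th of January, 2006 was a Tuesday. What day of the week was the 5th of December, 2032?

Sunday

Day-of-year of January 10, 2006: 10.
Day-of-year of December 5, 2032: 340.
2006 has 365 days, so 365 − 10 = 355 days remain in 2006.
Full years 2007–2031: 19 common + 6 leap = 19×365 + 6×366 = 9131 days.
Total: 355 + 9131 + 340 = 9826 days.
9826 mod 7 = 5, so 5 days after Tuesday is Sunday.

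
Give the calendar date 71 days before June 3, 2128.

March 24, 2128

Count 71 days before June 3, 2128:
March 2128: 31 − 24 = 7 days remain.
Then April (30), May (31): 30 + 31 = 61 days.
June 1–3, 2128: 3 days.
Total: 7 + 61 + 3 = 71 days.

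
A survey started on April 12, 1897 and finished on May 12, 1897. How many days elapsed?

April 1897: 30 − 12 = 18 days remain.
May 1–12, 1897: 12 days.
Total: 18 + 12 = 30 days.

30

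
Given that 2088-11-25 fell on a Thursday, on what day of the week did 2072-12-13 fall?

Count forward from the earlier date (December 13, 2072) to the later (November 25, 2088):
From December 13, 2072 to December 13, 2087: 15 years, of which 3 contain a Feb 29 — 12×365 + 3×366 = 5478 days.
December 2087: 31 − 13 = 18 days remain.
Then 10 full months totalling 305 days.
November 1–25, 2088: 25 days.
Residual: 348 days.
Total: 5826 days.
5826 mod 7 = 2, so 2 days before Thursday is Tuesday.

Tuesday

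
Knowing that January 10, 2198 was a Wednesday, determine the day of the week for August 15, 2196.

Monday

Count forward from the earlier date (August 15, 2196) to the later (January 10, 2198):
Day-of-year of August 15, 2196: 228.
Day-of-year of January 10, 2198: 10.
2196 has 366 days, so 366 − 228 = 138 days remain in 2196.
Full years: 2197: 365. Sum = 365.
Total: 138 + 365 + 10 = 513 days.
513 mod 7 = 2, so 2 days before Wednesday is Monday.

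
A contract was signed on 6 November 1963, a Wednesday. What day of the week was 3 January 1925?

Count forward from the earlier date (January 3, 1925) to the later (November 6, 1963):
Day-of-year of January 3, 1925: 3.
Day-of-year of November 6, 1963: 310.
1925 has 365 days, so 365 − 3 = 362 days remain in 1925.
Full years 1926–1962: 28 common + 9 leap = 28×365 + 9×366 = 13514 days.
Total: 362 + 13514 + 310 = 14186 days.
14186 mod 7 = 4, so 4 days before Wednesday is Saturday.

Saturday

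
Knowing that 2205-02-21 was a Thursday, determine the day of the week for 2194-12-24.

Wednesday

Count forward from the earlier date (December 24, 2194) to the later (February 21, 2205):
Day-of-year of December 24, 2194: 358.
Day-of-year of February 21, 2205: 52.
2194 has 365 days, so 365 − 358 = 7 days remain in 2194.
Full years 2195–2204: 8 common + 2 leap = 8×365 + 2×366 = 3652 days.
Total: 7 + 3652 + 52 = 3711 days.
3711 mod 7 = 1, so 1 day before Thursday is Wednesday.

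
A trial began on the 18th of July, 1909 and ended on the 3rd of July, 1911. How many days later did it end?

Day-of-year of July 18, 1909: 199.
Day-of-year of July 3, 1911: 184.
1909 has 365 days, so 365 − 199 = 166 days remain in 1909.
Full years: 1910: 365. Sum = 365.
Total: 166 + 365 + 184 = 715 days.

715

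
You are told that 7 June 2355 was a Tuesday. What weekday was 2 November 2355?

Wednesday

June 2355: 30 − 7 = 23 days remain.
Then July (31), August (31), September (30), October (31): 31 + 31 + 30 + 31 = 123 days.
November 1–2, 2355: 2 days.
Total: 23 + 123 + 2 = 148 days.
148 mod 7 = 1, so 1 day after Tuesday is Wednesday.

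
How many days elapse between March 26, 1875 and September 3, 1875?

161

March 1875: 31 − 26 = 5 days remain.
Then April (30), May (31), June (30), July (31), August (31): 30 + 31 + 30 + 31 + 31 = 153 days.
September 1–3, 1875: 3 days.
Total: 5 + 153 + 3 = 161 days.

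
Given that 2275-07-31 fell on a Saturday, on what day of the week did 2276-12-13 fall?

July 31, 2275 → July 31, 2276: 366 days (2276 is a leap year).
July 2276: 31 − 31 = 0 days remain.
Then August (31), September (30), October (31), November (30): 31 + 30 + 31 + 30 = 122 days.
December 1–13, 2276: 13 days.
Residual: 135 days.
Total: 501 days.
501 mod 7 = 4, so 4 days after Saturday is Wednesday.

Wednesday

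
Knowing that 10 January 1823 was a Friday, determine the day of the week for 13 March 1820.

Count forward from the earlier date (March 13, 1820) to the later (January 10, 1823):
Day-of-year of March 13, 1820: 73.
Day-of-year of January 10, 1823: 10.
1820 has 366 days, so 366 − 73 = 293 days remain in 1820.
Full years: 1821: 365; 1822: 365. Sum = 730.
Total: 293 + 730 + 10 = 1033 days.
1033 mod 7 = 4, so 4 days before Friday is Monday.

Monday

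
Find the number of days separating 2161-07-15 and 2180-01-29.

6772

From July 15, 2161 to July 15, 2179: 18 years, of which 4 contain a Feb 29 — 14×365 + 4×366 = 6574 days.
July 2179: 31 − 15 = 16 days remain.
Then August (31), September (30), October (31), November (30), December (31): 31 + 30 + 31 + 30 + 31 = 153 days.
January 1–29, 2180: 29 days.
Residual: 198 days.
Total: 6772 days.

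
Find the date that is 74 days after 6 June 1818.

19 August 1818

Count 74 days after June 6, 1818:
June 1818: 30 − 6 = 24 days remain.
Then July (31): 31 days.
August 1–19, 1818: 19 days.
Total: 24 + 31 + 19 = 74 days.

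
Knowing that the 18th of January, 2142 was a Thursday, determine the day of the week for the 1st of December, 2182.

From January 18, 2142 to January 18, 2182: 40 years, of which 10 contain a Feb 29 — 30×365 + 10×366 = 14610 days.
January 2182: 31 − 18 = 13 days remain.
Then 10 full months totalling 303 days.
December 1, 2182: 1 day.
Residual: 317 days.
Total: 14927 days.
14927 mod 7 = 3, so 3 days after Thursday is Sunday.

Sunday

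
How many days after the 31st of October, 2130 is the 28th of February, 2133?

851

October 31, 2130 → October 31, 2131: 365 days.
October 31, 2131 → October 31, 2132: 366 days (2132 is a leap year).
October 2132: 31 − 31 = 0 days remain.
Then November (30), December (31), January (31): 30 + 31 + 31 = 92 days.
February 1–28, 2133: 28 days (2133 is not a leap year).
Residual: 120 days.
Total: 851 days.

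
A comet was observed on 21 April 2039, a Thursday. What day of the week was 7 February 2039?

Monday

Count forward from the earlier date (February 7, 2039) to the later (April 21, 2039):
February 2039: 28 − 7 = 21 days remain (2039 is not a leap year, so February has 28 days).
Then March (31): 31 days.
April 1–21, 2039: 21 days.
Total: 21 + 31 + 21 = 73 days.
73 mod 7 = 3, so 3 days before Thursday is Monday.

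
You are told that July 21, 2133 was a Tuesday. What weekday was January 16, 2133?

Friday

Count forward from the earlier date (January 16, 2133) to the later (July 21, 2133):
January 2133: 31 − 16 = 15 days remain.
Then February 2133 (28), March (31), April (30), May (31), June (30): 28 + 31 + 30 + 31 + 30 = 150 days.
July 1–21, 2133: 21 days.
Total: 15 + 150 + 21 = 186 days.
186 mod 7 = 4, so 4 days before Tuesday is Friday.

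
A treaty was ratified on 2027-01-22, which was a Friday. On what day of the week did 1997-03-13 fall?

Thursday

Count forward from the earlier date (March 13, 1997) to the later (January 22, 2027):
From March 13, 1997 to March 13, 2026: 29 years, of which 7 contain a Feb 29 — 22×365 + 7×366 = 10592 days.
(2000 is a leap year (divisible by 400).)
March 2026: 31 − 13 = 18 days remain.
Then 9 full months totalling 275 days.
January 1–22, 2027: 22 days.
Residual: 315 days.
Total: 10907 days.
10907 mod 7 = 1, so 1 day before Friday is Thursday.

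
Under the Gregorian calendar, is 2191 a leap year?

2191 is not a leap year.

No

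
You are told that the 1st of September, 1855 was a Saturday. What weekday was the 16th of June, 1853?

Count forward from the earlier date (June 16, 1853) to the later (September 1, 1855):
Day-of-year of June 16, 1853: 167.
Day-of-year of September 1, 1855: 244.
1853 has 365 days, so 365 − 167 = 198 days remain in 1853.
Full years: 1854: 365. Sum = 365.
Total: 198 + 365 + 244 = 807 days.
807 mod 7 = 2, so 2 days before Saturday is Thursday.

Thursday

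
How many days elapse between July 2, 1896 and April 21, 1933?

13441

Day-of-year of July 2, 1896: 184.
Day-of-year of April 21, 1933: 111.
1896 has 366 days, so 366 − 184 = 182 days remain in 1896.
Full years 1897–1932: 28 common + 8 leap = 28×365 + 8×366 = 13148 days.
Total: 182 + 13148 + 111 = 13441 days.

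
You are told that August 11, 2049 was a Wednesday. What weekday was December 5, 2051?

August 11, 2049 → August 11, 2050: 365 days.
August 11, 2050 → August 11, 2051: 365 days.
August 2051: 31 − 11 = 20 days remain.
Then September (30), October (31), November (30): 30 + 31 + 30 = 91 days.
December 1–5, 2051: 5 days.
Residual: 116 days.
Total: 846 days.
846 mod 7 = 6, so 6 days after Wednesday is Tuesday.

Tuesday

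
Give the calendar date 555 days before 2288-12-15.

2287-06-09

Count 555 days before December 15, 2288:
June 9, 2287 → June 9, 2288: 366 days (2288 is a leap year).
June 2288: 30 − 9 = 21 days remain.
Then July (31), August (31), September (30), October (31), November (30): 31 + 31 + 30 + 31 + 30 = 153 days.
December 1–15, 2288: 15 days.
Residual: 189 days.
Total: 555 days.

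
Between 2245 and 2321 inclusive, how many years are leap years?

Years divisible by 4: 2248, 2252, …, 2320 — 19 in all.
Of these, 2300 is divisible by 100 but not 400, so not leap.
Leap years: 19 − 1 = 18.

18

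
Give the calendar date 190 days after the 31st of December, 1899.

the 9th of July, 1900

Count 190 days after December 31, 1899:
Day-of-year of December 31, 1899: 365.
Day-of-year of July 9, 1900: 190.
1899 has 365 days, so 365 − 365 = 0 days remain in 1899.
Total: 0 + 190 = 190 days.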